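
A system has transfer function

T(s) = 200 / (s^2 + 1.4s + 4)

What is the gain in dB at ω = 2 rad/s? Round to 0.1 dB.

At s = jω = j2:
quadratic: (j2)² + 1.4·j2 + 4 = 0 + j2.8 → |·| ≈ 2.8, ∠ ≈ 90.00°
|T| = 200 / 2.8 ≈ 71.429
Gain = 20 log₁₀(71.429) ≈ 37.08 dB

37.1 dB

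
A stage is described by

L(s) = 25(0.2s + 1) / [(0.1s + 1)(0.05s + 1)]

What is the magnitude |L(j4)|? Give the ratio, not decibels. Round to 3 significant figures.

At ω = 4 rad/s:
zero (1 + j4·0.2) = 1 + j0.8 → |·| ≈ 1.2806, ∠ ≈ 38.66°
pole (1 + j4·0.1) = 1 + j0.4 → |·| ≈ 1.077, ∠ ≈ 21.80°
pole (1 + j4·0.05) = 1 + j0.2 → |·| ≈ 1.0198, ∠ ≈ 11.31°
|L| = 25 · 1.2806 / (1.077 · 1.0198) ≈ 29.149

29.1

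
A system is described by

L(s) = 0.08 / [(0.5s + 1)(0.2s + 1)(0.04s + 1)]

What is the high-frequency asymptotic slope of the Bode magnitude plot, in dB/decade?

Each pole contributes −20 dB/decade at high frequency; each zero contributes +20 dB/decade.
Net: 0 zero(s) − 3 pole(s) → -60 dB/decade.

-60 dB/decade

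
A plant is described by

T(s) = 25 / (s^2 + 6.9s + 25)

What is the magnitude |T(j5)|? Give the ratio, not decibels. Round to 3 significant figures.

At s = jω = j5:
quadratic: (j5)² + 6.9·j5 + 25 = 0 + j34.5 → |·| ≈ 34.5, ∠ ≈ 90.00°
|T| = 25 / 34.5 ≈ 0.72464

0.725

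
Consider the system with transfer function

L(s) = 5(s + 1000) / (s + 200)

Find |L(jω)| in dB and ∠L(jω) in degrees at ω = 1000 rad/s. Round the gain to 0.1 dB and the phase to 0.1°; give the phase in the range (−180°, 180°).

16.8 dB, -33.7°

At s = jω = j1000:
zero (s+1000): 1000 + j1000 → |·| = √(1000²+1000²) = √2000000 ≈ 1414.2, ∠ = arctan(1000/1000) ≈ 45.00°
pole (s+200): 200 + j1000 → |·| = √(200²+1000²) = √1040000 ≈ 1019.8, ∠ = arctan(1000/200) ≈ 78.69°
|L| = 5 · 1414.2 / 1019.8 ≈ 6.9337
Gain = 20 log₁₀(6.9337) ≈ 16.82 dB
∠L = 45.00° − 78.69° = -33.69°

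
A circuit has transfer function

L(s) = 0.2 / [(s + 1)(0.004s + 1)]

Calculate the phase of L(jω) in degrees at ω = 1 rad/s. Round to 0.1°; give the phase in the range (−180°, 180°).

-45.2°

At ω = 1 rad/s:
pole (1 + j1·1) = 1 + j1 → |·| ≈ 1.4142, ∠ ≈ 45.00°
pole (1 + j1·0.004) = 1 + j0.004 → |·| ≈ 1, ∠ ≈ 0.23°
∠L = (0°) − (45.00° + 0.23°) = -45.23°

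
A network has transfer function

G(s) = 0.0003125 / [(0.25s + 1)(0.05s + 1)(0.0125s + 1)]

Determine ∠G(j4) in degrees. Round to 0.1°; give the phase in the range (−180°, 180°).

At ω = 4 rad/s:
pole (1 + j4·0.25) = 1 + j1 → |·| ≈ 1.4142, ∠ ≈ 45.00°
pole (1 + j4·0.05) = 1 + j0.2 → |·| ≈ 1.0198, ∠ ≈ 11.31°
pole (1 + j4·0.0125) = 1 + j0.05 → |·| ≈ 1.0012, ∠ ≈ 2.86°
∠G = (0°) − (45.00° + 11.31° + 2.86°) = -59.17°

-59.2°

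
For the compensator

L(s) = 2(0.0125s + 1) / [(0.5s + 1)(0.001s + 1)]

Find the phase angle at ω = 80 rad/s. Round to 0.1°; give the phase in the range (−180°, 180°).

At ω = 80 rad/s:
zero (1 + j80·0.0125) = 1 + j1 → |·| ≈ 1.4142, ∠ ≈ 45.00°
pole (1 + j80·0.5) = 1 + j40 → |·| ≈ 40.012, ∠ ≈ 88.57°
pole (1 + j80·0.001) = 1 + j0.08 → |·| ≈ 1.0032, ∠ ≈ 4.57°
∠L = (45.00°) − (88.57° + 4.57°) = -48.14°

-48.1°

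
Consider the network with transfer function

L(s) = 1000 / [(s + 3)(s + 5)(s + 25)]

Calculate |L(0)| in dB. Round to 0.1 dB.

8.5 dB

L(0) = 1000 / (3·5·25) ≈ 2.6667
20 log₁₀(2.6667) ≈ 8.52 dB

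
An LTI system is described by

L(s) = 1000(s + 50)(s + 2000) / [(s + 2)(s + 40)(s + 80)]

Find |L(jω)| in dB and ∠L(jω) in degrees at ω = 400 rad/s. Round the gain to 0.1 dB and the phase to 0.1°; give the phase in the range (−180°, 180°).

22.0 dB, -158.5°

At s = jω = j400:
zero (s+50): 50 + j400 → |·| = √(50²+400²) = √162500 ≈ 403.11, ∠ = arctan(400/50) ≈ 82.87°
zero (s+2000): 2000 + j400 → |·| = √(2000²+400²) = √4160000 ≈ 2039.6, ∠ = arctan(400/2000) ≈ 11.31°
pole (s+2): 2 + j400 → |·| = √(2²+400²) = √160004 ≈ 400, ∠ = arctan(400/2) ≈ 89.71°
pole (s+40): 40 + j400 → |·| = √(40²+400²) = √161600 ≈ 402, ∠ = arctan(400/40) ≈ 84.29°
pole (s+80): 80 + j400 → |·| = √(80²+400²) = √166400 ≈ 407.92, ∠ = arctan(400/80) ≈ 78.69°
|L| = 1000 · 8.2218e+05 / 6.5594e+07 ≈ 12.534
Gain = 20 log₁₀(12.534) ≈ 21.96 dB
∠L = 94.18° − 252.69° = -158.51°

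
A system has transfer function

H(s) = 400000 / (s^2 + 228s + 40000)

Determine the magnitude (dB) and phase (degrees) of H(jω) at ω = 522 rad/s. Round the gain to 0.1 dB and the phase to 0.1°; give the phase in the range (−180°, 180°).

3.7 dB, -152.9°

At s = jω = j522:
quadratic: (j522)² + 228·j522 + 40000 = -232484 + j119016 → |·| ≈ 2.6118e+05, ∠ ≈ 152.89°
|H| = 400000 / 2.6118e+05 ≈ 1.5315
Gain = 20 log₁₀(1.5315) ≈ 3.70 dB
∠H = 0.00° − 152.89° = -152.89°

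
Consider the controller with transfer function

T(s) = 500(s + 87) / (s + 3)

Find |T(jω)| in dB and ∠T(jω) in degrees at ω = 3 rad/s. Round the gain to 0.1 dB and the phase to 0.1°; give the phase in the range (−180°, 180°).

At s = jω = j3:
zero (s+87): 87 + j3 → |·| = √(87²+3²) = √7578 ≈ 87.052, ∠ = arctan(3/87) ≈ 1.97°
pole (s+3): 3 + j3 → |·| = √(3²+3²) = √18 ≈ 4.2426, ∠ = arctan(3/3) ≈ 45.00°
|T| = 500 · 87.052 / 4.2426 ≈ 10259
Gain = 20 log₁₀(10259) ≈ 80.22 dB
∠T = 1.97° − 45.00° = -43.03°

80.2 dB, -43.0°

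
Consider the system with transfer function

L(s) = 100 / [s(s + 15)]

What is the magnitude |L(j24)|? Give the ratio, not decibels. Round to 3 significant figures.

0.147

At s = jω = j24:
pole (s+15): 15 + j24 → |·| = √(15²+24²) = √801 ≈ 28.302, ∠ = arctan(24/15) ≈ 57.99°
pole at origin: |s| = 24, ∠ = 90.00° (in denominator)
|L| = 100 / 679.25 ≈ 0.14722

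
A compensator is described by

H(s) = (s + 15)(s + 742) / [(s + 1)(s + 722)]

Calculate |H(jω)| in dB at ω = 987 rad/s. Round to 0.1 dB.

0.1 dB

At s = jω = j987:
zero (s+15): 15 + j987 → |·| = √(15²+987²) = √974394 ≈ 987.11, ∠ = arctan(987/15) ≈ 89.13°
zero (s+742): 742 + j987 → |·| = √(742²+987²) = √1524733 ≈ 1234.8, ∠ = arctan(987/742) ≈ 53.07°
pole (s+1): 1 + j987 → |·| = √(1²+987²) = √974170 ≈ 987, ∠ = arctan(987/1) ≈ 89.94°
pole (s+722): 722 + j987 → |·| = √(722²+987²) = √1495453 ≈ 1222.9, ∠ = arctan(987/722) ≈ 53.81°
|H| = 1 · 1.2189e+06 / 1.207e+06 ≈ 1.0099
Gain = 20 log₁₀(1.0099) ≈ 0.09 dB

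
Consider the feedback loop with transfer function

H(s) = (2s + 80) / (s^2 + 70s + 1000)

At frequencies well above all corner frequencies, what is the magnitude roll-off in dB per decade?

Each pole contributes −20 dB/decade at high frequency; each zero contributes +20 dB/decade.
Net: 1 zero(s) − 2 pole(s) → -20 dB/decade.

-20 dB/decade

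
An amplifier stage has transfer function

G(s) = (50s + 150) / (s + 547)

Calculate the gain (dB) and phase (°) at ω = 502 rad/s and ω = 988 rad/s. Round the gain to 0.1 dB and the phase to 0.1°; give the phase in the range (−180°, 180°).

Substitute s = j502:
Numerator: 50(j502) + 150 = 150 + j25100
Denominator: (j502) + 547 = 547 + j502
|N| = √(150² + 25100²) ≈ 25100, ∠N ≈ 89.66°
|D| = √(547² + 502²) ≈ 742.44, ∠D ≈ 42.54°
|G| = 25100 / 742.44 ≈ 33.807
Gain = 20 log₁₀(33.807) ≈ 30.58 dB
∠G = 89.66° − 42.54° = 47.12°

Substitute s = j988:
Numerator: 50(j988) + 150 = 150 + j49400
Denominator: (j988) + 547 = 547 + j988
|N| = √(150² + 49400²) ≈ 49400, ∠N ≈ 89.83°
|D| = √(547² + 988²) ≈ 1129.3, ∠D ≈ 61.03°
|G| = 49400 / 1129.3 ≈ 43.744
Gain = 20 log₁₀(43.744) ≈ 32.82 dB
∠G = 89.83° − 61.03° = 28.80°

ω = 502: 30.6 dB, 47.1°; ω = 988: 32.8 dB, 28.8°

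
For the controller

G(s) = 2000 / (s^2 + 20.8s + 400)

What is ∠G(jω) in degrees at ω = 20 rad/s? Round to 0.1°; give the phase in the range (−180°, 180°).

At s = jω = j20:
quadratic: (j20)² + 20.8·j20 + 400 = 0 + j416 → |·| ≈ 416, ∠ ≈ 90.00°
∠G = 0.00° − 90.00° = -90.00°

-90.0°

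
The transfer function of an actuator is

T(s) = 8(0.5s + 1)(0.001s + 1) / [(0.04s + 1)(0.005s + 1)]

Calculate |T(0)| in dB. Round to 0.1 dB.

T(0) = 8 · 1 / 1 = 8
20 log₁₀(8) ≈ 18.06 dB

18.1 dB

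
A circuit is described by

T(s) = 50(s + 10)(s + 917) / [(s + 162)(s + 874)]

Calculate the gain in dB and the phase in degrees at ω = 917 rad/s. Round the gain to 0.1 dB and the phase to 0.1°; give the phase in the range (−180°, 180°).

At s = jω = j917:
zero (s+10): 10 + j917 → |·| = √(10²+917²) = √840989 ≈ 917.05, ∠ = arctan(917/10) ≈ 89.38°
zero (s+917): 917 + j917 → |·| = √(917²+917²) = √1681778 ≈ 1296.8, ∠ = arctan(917/917) ≈ 45.00°
pole (s+162): 162 + j917 → |·| = √(162²+917²) = √867133 ≈ 931.2, ∠ = arctan(917/162) ≈ 79.98°
pole (s+874): 874 + j917 → |·| = √(874²+917²) = √1604765 ≈ 1266.8, ∠ = arctan(917/874) ≈ 46.38°
|T| = 50 · 1.1892e+06 / 1.1796e+06 ≈ 50.407
Gain = 20 log₁₀(50.407) ≈ 34.05 dB
∠T = 134.38° − 126.36° = 8.02°

34.1 dB, 8.0°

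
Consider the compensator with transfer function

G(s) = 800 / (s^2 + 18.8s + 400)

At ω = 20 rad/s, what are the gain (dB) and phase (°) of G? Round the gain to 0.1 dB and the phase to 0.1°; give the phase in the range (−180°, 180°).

At s = jω = j20:
quadratic: (j20)² + 18.8·j20 + 400 = 0 + j376 → |·| ≈ 376, ∠ ≈ 90.00°
|G| = 800 / 376 ≈ 2.1277
Gain = 20 log₁₀(2.1277) ≈ 6.56 dB
∠G = 0.00° − 90.00° = -90.00°

6.6 dB, -90.0°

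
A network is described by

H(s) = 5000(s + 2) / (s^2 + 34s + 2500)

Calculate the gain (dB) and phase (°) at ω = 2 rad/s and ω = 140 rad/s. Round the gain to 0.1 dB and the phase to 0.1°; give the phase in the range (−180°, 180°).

At s = jω = j2:
zero (s+2): 2 + j2 → |·| = √(2²+2²) = √8 ≈ 2.8284, ∠ = arctan(2/2) ≈ 45.00°
quadratic: (j2)² + 34·j2 + 2500 = 2496 + j68 → |·| ≈ 2496.9, ∠ ≈ 1.56°
|H| = 5000 · 2.8284 / 2496.9 ≈ 5.6638
Gain = 20 log₁₀(5.6638) ≈ 15.06 dB
∠H = 45.00° − 1.56° = 43.44°

At s = jω = j140:
zero (s+2): 2 + j140 → |·| = √(2²+140²) = √19604 ≈ 140.01, ∠ = arctan(140/2) ≈ 89.18°
quadratic: (j140)² + 34·j140 + 2500 = -17100 + j4760 → |·| ≈ 17750, ∠ ≈ 164.44°
|H| = 5000 · 140.01 / 17750 ≈ 39.439
Gain = 20 log₁₀(39.439) ≈ 31.92 dB
∠H = 89.18° − 164.44° = -75.26°

ω = 2: 15.1 dB, 43.4°; ω = 140: 31.9 dB, -75.3°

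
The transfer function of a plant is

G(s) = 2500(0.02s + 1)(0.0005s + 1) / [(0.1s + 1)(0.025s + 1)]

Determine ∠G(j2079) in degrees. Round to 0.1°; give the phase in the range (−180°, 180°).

At ω = 2079 rad/s:
zero (1 + j2079·0.02) = 1 + j41.58 → |·| ≈ 41.592, ∠ ≈ 88.62°
zero (1 + j2079·0.0005) = 1 + j1.0395 → |·| ≈ 1.4424, ∠ ≈ 46.11°
pole (1 + j2079·0.1) = 1 + j207.9 → |·| ≈ 207.9, ∠ ≈ 89.72°
pole (1 + j2079·0.025) = 1 + j51.975 → |·| ≈ 51.985, ∠ ≈ 88.90°
∠G = (88.62° + 46.11°) − (89.72° + 88.90°) = -43.89°

-43.9°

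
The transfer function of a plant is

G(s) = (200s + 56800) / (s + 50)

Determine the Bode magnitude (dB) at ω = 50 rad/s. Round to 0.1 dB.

Substitute s = j50:
Numerator: 200(j50) + 56800 = 56800 + j10000
Denominator: (j50) + 50 = 50 + j50
|N| = √(56800² + 10000²) ≈ 57674, ∠N ≈ 9.98°
|D| = √(50² + 50²) ≈ 70.711, ∠D ≈ 45.00°
|G| = 57674 / 70.711 ≈ 815.63
Gain = 20 log₁₀(815.63) ≈ 58.23 dB

58.2 dB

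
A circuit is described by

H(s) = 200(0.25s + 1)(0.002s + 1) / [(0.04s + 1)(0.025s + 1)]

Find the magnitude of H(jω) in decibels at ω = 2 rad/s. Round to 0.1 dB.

47.0 dB

At ω = 2 rad/s:
zero (1 + j2·0.25) = 1 + j0.5 → |·| ≈ 1.118, ∠ ≈ 26.57°
zero (1 + j2·0.002) = 1 + j0.004 → |·| ≈ 1, ∠ ≈ 0.23°
pole (1 + j2·0.04) = 1 + j0.08 → |·| ≈ 1.0032, ∠ ≈ 4.57°
pole (1 + j2·0.025) = 1 + j0.05 → |·| ≈ 1.0012, ∠ ≈ 2.86°
|H| = 200 · 1.118 · 1 / (1.0032 · 1.0012) ≈ 222.62
Gain = 20 log₁₀(222.62) ≈ 46.95 dB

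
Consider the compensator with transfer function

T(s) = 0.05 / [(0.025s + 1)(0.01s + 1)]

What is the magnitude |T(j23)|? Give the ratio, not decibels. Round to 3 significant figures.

0.0422

At ω = 23 rad/s:
pole (1 + j23·0.025) = 1 + j0.575 → |·| ≈ 1.1535, ∠ ≈ 29.90°
pole (1 + j23·0.01) = 1 + j0.23 → |·| ≈ 1.0261, ∠ ≈ 12.95°
|T| = 0.05 · 1 / (1.1535 · 1.0261) ≈ 0.042244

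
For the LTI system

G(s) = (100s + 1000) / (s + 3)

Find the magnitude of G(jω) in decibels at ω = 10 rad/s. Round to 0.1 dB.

Substitute s = j10:
Numerator: 100(j10) + 1000 = 1000 + j1000
Denominator: (j10) + 3 = 3 + j10
|N| = √(1000² + 1000²) ≈ 1414.2, ∠N ≈ 45.00°
|D| = √(3² + 10²) ≈ 10.44, ∠D ≈ 73.30°
|G| = 1414.2 / 10.44 ≈ 135.46
Gain = 20 log₁₀(135.46) ≈ 42.64 dB

42.6 dB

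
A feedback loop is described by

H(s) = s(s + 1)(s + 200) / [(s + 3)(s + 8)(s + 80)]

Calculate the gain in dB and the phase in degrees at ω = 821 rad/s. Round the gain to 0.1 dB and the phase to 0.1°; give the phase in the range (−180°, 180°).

0.2 dB, -7.4°

At s = jω = j821:
zero (s+1): 1 + j821 → |·| = √(1²+821²) = √674042 ≈ 821, ∠ = arctan(821/1) ≈ 89.93°
zero (s+200): 200 + j821 → |·| = √(200²+821²) = √714041 ≈ 845.01, ∠ = arctan(821/200) ≈ 76.31°
zero at origin: s = j821 → |·| = 821, ∠ = 90.00°
pole (s+3): 3 + j821 → |·| = √(3²+821²) = √674050 ≈ 821.01, ∠ = arctan(821/3) ≈ 89.79°
pole (s+8): 8 + j821 → |·| = √(8²+821²) = √674105 ≈ 821.04, ∠ = arctan(821/8) ≈ 89.44°
pole (s+80): 80 + j821 → |·| = √(80²+821²) = √680441 ≈ 824.89, ∠ = arctan(821/80) ≈ 84.43°
|H| = 1 · 5.6957e+08 / 5.5604e+08 ≈ 1.0243
Gain = 20 log₁₀(1.0243) ≈ 0.21 dB
∠H = 256.24° − 263.66° = -7.42°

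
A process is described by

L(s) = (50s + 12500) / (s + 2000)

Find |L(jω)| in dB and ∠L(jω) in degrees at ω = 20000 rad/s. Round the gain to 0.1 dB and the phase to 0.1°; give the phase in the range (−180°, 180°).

Substitute s = j20000:
Numerator: 50(j20000) + 12500 = 12500 + j1000000
Denominator: (j20000) + 2000 = 2000 + j20000
|N| = √(12500² + 1000000²) ≈ 1.0001e+06, ∠N ≈ 89.28°
|D| = √(2000² + 20000²) ≈ 20100, ∠D ≈ 84.29°
|L| = 1.0001e+06 / 20100 ≈ 49.756
Gain = 20 log₁₀(49.756) ≈ 33.94 dB
∠L = 89.28° − 84.29° = 4.99°

33.9 dB, 5.0°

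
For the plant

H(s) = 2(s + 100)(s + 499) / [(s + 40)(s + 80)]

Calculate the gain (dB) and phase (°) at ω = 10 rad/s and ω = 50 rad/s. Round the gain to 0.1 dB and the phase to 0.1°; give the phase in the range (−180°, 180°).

At s = jω = j10:
zero (s+100): 100 + j10 → |·| = √(100²+10²) = √10100 ≈ 100.5, ∠ = arctan(10/100) ≈ 5.71°
zero (s+499): 499 + j10 → |·| = √(499²+10²) = √249101 ≈ 499.1, ∠ = arctan(10/499) ≈ 1.15°
pole (s+40): 40 + j10 → |·| = √(40²+10²) = √1700 ≈ 41.231, ∠ = arctan(10/40) ≈ 14.04°
pole (s+80): 80 + j10 → |·| = √(80²+10²) = √6500 ≈ 80.623, ∠ = arctan(10/80) ≈ 7.13°
|H| = 2 · 50160 / 3324.2 ≈ 30.179
Gain = 20 log₁₀(30.179) ≈ 29.59 dB
∠H = 6.86° − 21.17° = -14.31°

At s = jω = j50:
zero (s+100): 100 + j50 → |·| = √(100²+50²) = √12500 ≈ 111.8, ∠ = arctan(50/100) ≈ 26.57°
zero (s+499): 499 + j50 → |·| = √(499²+50²) = √251501 ≈ 501.5, ∠ = arctan(50/499) ≈ 5.72°
pole (s+40): 40 + j50 → |·| = √(40²+50²) = √4100 ≈ 64.031, ∠ = arctan(50/40) ≈ 51.34°
pole (s+80): 80 + j50 → |·| = √(80²+50²) = √8900 ≈ 94.34, ∠ = arctan(50/80) ≈ 32.01°
|H| = 2 · 56068 / 6040.7 ≈ 18.563
Gain = 20 log₁₀(18.563) ≈ 25.37 dB
∠H = 32.29° − 83.35° = -51.06°

ω = 10: 29.6 dB, -14.3°; ω = 50: 25.4 dB, -51.1°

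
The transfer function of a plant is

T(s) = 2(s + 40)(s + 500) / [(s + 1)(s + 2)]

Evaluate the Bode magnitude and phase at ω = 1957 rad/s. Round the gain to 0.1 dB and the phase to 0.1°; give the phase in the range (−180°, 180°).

6.3 dB, -15.4°

At s = jω = j1957:
zero (s+40): 40 + j1957 → |·| = √(40²+1957²) = √3831449 ≈ 1957.4, ∠ = arctan(1957/40) ≈ 88.83°
zero (s+500): 500 + j1957 → |·| = √(500²+1957²) = √4079849 ≈ 2019.9, ∠ = arctan(1957/500) ≈ 75.67°
pole (s+1): 1 + j1957 → |·| = √(1²+1957²) = √3829850 ≈ 1957, ∠ = arctan(1957/1) ≈ 89.97°
pole (s+2): 2 + j1957 → |·| = √(2²+1957²) = √3829853 ≈ 1957, ∠ = arctan(1957/2) ≈ 89.94°
|T| = 2 · 3.9538e+06 / 3.8298e+06 ≈ 2.0648
Gain = 20 log₁₀(2.0648) ≈ 6.30 dB
∠T = 164.50° − 179.91° = -15.41°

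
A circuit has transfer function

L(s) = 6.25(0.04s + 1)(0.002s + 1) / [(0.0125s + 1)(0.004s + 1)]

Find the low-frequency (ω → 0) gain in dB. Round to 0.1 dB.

15.9 dB

L(0) = 6.25 · 1 / 1 = 6.25
20 log₁₀(6.25) ≈ 15.92 dB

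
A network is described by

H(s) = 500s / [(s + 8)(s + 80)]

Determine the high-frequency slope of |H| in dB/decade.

Each pole contributes −20 dB/decade at high frequency; each zero contributes +20 dB/decade.
Net: 1 zero(s) − 2 pole(s) → -20 dB/decade.

-20 dB/decade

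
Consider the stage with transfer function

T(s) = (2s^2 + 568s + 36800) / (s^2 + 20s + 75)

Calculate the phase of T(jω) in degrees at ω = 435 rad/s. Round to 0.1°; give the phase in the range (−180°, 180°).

-33.2°

Substitute s = j435:
Numerator: 2(j435)^2 + 568(j435) + 36800 = -341650 + j247080
Denominator: (j435)^2 + 20(j435) + 75 = -189150 + j8700
|N| = √(341650² + 247080²) ≈ 4.2163e+05, ∠N ≈ 144.13°
|D| = √(189150² + 8700²) ≈ 1.8935e+05, ∠D ≈ 177.37°
∠T = 144.13° − 177.37° = -33.24°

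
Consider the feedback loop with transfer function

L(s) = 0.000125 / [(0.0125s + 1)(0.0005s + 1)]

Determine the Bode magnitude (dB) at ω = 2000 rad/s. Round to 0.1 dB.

At ω = 2000 rad/s:
pole (1 + j2000·0.0125) = 1 + j25 → |·| ≈ 25.02, ∠ ≈ 87.71°
pole (1 + j2000·0.0005) = 1 + j1 → |·| ≈ 1.4142, ∠ ≈ 45.00°
|L| = 0.000125 · 1 / (25.02 · 1.4142) ≈ 3.5327e-06
Gain = 20 log₁₀(3.5327e-06) ≈ -109.04 dB

-109.0 dB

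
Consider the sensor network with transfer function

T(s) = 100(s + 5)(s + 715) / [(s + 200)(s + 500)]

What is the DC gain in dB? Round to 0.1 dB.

T(0) = 100·5·715 / (200·500) = 3.575
20 log₁₀(3.575) ≈ 11.07 dB

11.1 dB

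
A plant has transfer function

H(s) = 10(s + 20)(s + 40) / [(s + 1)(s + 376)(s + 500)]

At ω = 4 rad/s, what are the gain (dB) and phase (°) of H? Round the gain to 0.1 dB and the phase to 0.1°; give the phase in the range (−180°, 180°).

-39.5 dB, -60.0°

At s = jω = j4:
zero (s+20): 20 + j4 → |·| = √(20²+4²) = √416 ≈ 20.396, ∠ = arctan(4/20) ≈ 11.31°
zero (s+40): 40 + j4 → |·| = √(40²+4²) = √1616 ≈ 40.2, ∠ = arctan(4/40) ≈ 5.71°
pole (s+1): 1 + j4 → |·| = √(1²+4²) = √17 ≈ 4.1231, ∠ = arctan(4/1) ≈ 75.96°
pole (s+376): 376 + j4 → |·| = √(376²+4²) = √141392 ≈ 376.02, ∠ = arctan(4/376) ≈ 0.61°
pole (s+500): 500 + j4 → |·| = √(500²+4²) = √250016 ≈ 500.02, ∠ = arctan(4/500) ≈ 0.46°
|H| = 10 · 819.92 / 7.7522e+05 ≈ 0.010577
Gain = 20 log₁₀(0.010577) ≈ -39.51 dB
∠H = 17.02° − 77.03° = -60.01°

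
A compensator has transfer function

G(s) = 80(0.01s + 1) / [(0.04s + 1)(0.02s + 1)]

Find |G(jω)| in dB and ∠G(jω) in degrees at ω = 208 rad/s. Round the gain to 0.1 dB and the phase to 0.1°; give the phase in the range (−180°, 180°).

At ω = 208 rad/s:
zero (1 + j208·0.01) = 1 + j2.08 → |·| ≈ 2.3079, ∠ ≈ 64.32°
pole (1 + j208·0.04) = 1 + j8.32 → |·| ≈ 8.3799, ∠ ≈ 83.15°
pole (1 + j208·0.02) = 1 + j4.16 → |·| ≈ 4.2785, ∠ ≈ 76.48°
|G| = 80 · 2.3079 / (8.3799 · 4.2785) ≈ 5.1496
Gain = 20 log₁₀(5.1496) ≈ 14.24 dB
∠G = (64.32°) − (83.15° + 76.48°) = -95.31°

14.2 dB, -95.3°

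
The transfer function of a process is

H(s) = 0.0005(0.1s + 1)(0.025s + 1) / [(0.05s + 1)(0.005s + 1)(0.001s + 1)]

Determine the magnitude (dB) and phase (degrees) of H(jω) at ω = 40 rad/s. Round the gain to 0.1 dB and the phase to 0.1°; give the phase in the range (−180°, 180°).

-57.9 dB, 43.9°

At ω = 40 rad/s:
zero (1 + j40·0.1) = 1 + j4 → |·| ≈ 4.1231, ∠ ≈ 75.96°
zero (1 + j40·0.025) = 1 + j1 → |·| ≈ 1.4142, ∠ ≈ 45.00°
pole (1 + j40·0.05) = 1 + j2 → |·| ≈ 2.2361, ∠ ≈ 63.43°
pole (1 + j40·0.005) = 1 + j0.2 → |·| ≈ 1.0198, ∠ ≈ 11.31°
pole (1 + j40·0.001) = 1 + j0.04 → |·| ≈ 1.0008, ∠ ≈ 2.29°
|H| = 0.0005 · 4.1231 · 1.4142 / (2.2361 · 1.0198 · 1.0008) ≈ 0.0012775
Gain = 20 log₁₀(0.0012775) ≈ -57.87 dB
∠H = (75.96° + 45.00°) − (63.43° + 11.31° + 2.29°) = 43.93°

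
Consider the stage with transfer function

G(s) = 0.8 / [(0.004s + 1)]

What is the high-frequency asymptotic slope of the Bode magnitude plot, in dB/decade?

-20 dB/decade

Each pole contributes −20 dB/decade at high frequency; each zero contributes +20 dB/decade.
Net: 0 zero(s) − 1 pole(s) → -20 dB/decade.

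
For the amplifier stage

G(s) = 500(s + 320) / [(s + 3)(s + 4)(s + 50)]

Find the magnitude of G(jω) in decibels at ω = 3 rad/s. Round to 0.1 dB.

At s = jω = j3:
zero (s+320): 320 + j3 → |·| = √(320²+3²) = √102409 ≈ 320.01, ∠ = arctan(3/320) ≈ 0.54°
pole (s+3): 3 + j3 → |·| = √(3²+3²) = √18 ≈ 4.2426, ∠ = arctan(3/3) ≈ 45.00°
pole (s+4): 4 + j3 → |·| = √(4²+3²) = √25 ≈ 5, ∠ = arctan(3/4) ≈ 36.87°
pole (s+50): 50 + j3 → |·| = √(50²+3²) = √2509 ≈ 50.09, ∠ = arctan(3/50) ≈ 3.43°
|G| = 500 · 320.01 / 1062.6 ≈ 150.58
Gain = 20 log₁₀(150.58) ≈ 43.56 dB

43.6 dB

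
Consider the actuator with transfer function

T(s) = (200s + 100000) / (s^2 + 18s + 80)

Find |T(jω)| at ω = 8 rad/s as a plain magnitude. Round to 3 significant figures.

Substitute s = j8:
Numerator: 200(j8) + 100000 = 100000 + j1600
Denominator: (j8)^2 + 18(j8) + 80 = 16 + j144
|N| = √(100000² + 1600²) ≈ 1.0001e+05, ∠N ≈ 0.92°
|D| = √(16² + 144²) ≈ 144.89, ∠D ≈ 83.66°
|T| = 1.0001e+05 / 144.89 ≈ 690.25

690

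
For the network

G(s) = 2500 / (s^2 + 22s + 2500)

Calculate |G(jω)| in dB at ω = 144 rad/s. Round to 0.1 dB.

-17.4 dB

At s = jω = j144:
quadratic: (j144)² + 22·j144 + 2500 = -18236 + j3168 → |·| ≈ 18509, ∠ ≈ 170.14°
|G| = 2500 / 18509 ≈ 0.13507
Gain = 20 log₁₀(0.13507) ≈ -17.39 dB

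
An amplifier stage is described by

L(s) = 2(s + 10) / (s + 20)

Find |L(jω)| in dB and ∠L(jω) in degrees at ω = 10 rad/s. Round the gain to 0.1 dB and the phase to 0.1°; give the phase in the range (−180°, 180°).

2.0 dB, 18.4°

At s = jω = j10:
zero (s+10): 10 + j10 → |·| = √(10²+10²) = √200 ≈ 14.142, ∠ = arctan(10/10) ≈ 45.00°
pole (s+20): 20 + j10 → |·| = √(20²+10²) = √500 ≈ 22.361, ∠ = arctan(10/20) ≈ 26.57°
|L| = 2 · 14.142 / 22.361 ≈ 1.2649
Gain = 20 log₁₀(1.2649) ≈ 2.04 dB
∠L = 45.00° − 26.57° = 18.43°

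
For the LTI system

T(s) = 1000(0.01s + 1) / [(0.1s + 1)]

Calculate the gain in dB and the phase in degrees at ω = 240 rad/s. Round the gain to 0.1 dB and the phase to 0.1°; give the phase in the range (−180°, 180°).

40.7 dB, -20.2°

At ω = 240 rad/s:
zero (1 + j240·0.01) = 1 + j2.4 → |·| ≈ 2.6, ∠ ≈ 67.38°
pole (1 + j240·0.1) = 1 + j24 → |·| ≈ 24.021, ∠ ≈ 87.61°
|T| = 1000 · 2.6 / (24.021) ≈ 108.24
Gain = 20 log₁₀(108.24) ≈ 40.69 dB
∠T = (67.38°) − (87.61°) = -20.23°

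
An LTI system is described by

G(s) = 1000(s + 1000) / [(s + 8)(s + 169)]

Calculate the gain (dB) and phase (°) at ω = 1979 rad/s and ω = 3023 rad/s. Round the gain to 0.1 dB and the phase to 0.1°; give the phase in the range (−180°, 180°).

At s = jω = j1979:
zero (s+1000): 1000 + j1979 → |·| = √(1000²+1979²) = √4916441 ≈ 2217.3, ∠ = arctan(1979/1000) ≈ 63.19°
pole (s+8): 8 + j1979 → |·| = √(8²+1979²) = √3916505 ≈ 1979, ∠ = arctan(1979/8) ≈ 89.77°
pole (s+169): 169 + j1979 → |·| = √(169²+1979²) = √3945002 ≈ 1986.2, ∠ = arctan(1979/169) ≈ 85.12°
|G| = 1000 · 2217.3 / 3.9307e+06 ≈ 0.5641
Gain = 20 log₁₀(0.5641) ≈ -4.97 dB
∠G = 63.19° − 174.89° = -111.70°

At s = jω = j3023:
zero (s+1000): 1000 + j3023 → |·| = √(1000²+3023²) = √10138529 ≈ 3184.1, ∠ = arctan(3023/1000) ≈ 71.70°
pole (s+8): 8 + j3023 → |·| = √(8²+3023²) = √9138593 ≈ 3023, ∠ = arctan(3023/8) ≈ 89.85°
pole (s+169): 169 + j3023 → |·| = √(169²+3023²) = √9167090 ≈ 3027.7, ∠ = arctan(3023/169) ≈ 86.80°
|G| = 1000 · 3184.1 / 9.1527e+06 ≈ 0.34789
Gain = 20 log₁₀(0.34789) ≈ -9.17 dB
∠G = 71.70° − 176.65° = -104.95°

ω = 1979: -5.0 dB, -111.7°; ω = 3023: -9.2 dB, -105.0°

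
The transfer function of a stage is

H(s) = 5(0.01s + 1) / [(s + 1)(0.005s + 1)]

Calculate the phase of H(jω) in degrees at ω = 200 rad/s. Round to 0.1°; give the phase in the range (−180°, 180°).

At ω = 200 rad/s:
zero (1 + j200·0.01) = 1 + j2 → |·| ≈ 2.2361, ∠ ≈ 63.43°
pole (1 + j200·1) = 1 + j200 → |·| ≈ 200, ∠ ≈ 89.71°
pole (1 + j200·0.005) = 1 + j1 → |·| ≈ 1.4142, ∠ ≈ 45.00°
∠H = (63.43°) − (89.71° + 45.00°) = -71.28°

-71.3°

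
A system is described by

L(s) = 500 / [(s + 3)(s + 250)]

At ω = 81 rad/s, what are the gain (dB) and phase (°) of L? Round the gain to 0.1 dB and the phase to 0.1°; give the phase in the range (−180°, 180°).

At s = jω = j81:
pole (s+3): 3 + j81 → |·| = √(3²+81²) = √6570 ≈ 81.056, ∠ = arctan(81/3) ≈ 87.88°
pole (s+250): 250 + j81 → |·| = √(250²+81²) = √69061 ≈ 262.79, ∠ = arctan(81/250) ≈ 17.95°
|L| = 500 / 21301 ≈ 0.023473
Gain = 20 log₁₀(0.023473) ≈ -32.59 dB
∠L = 0.00° − 105.83° = -105.83°

-32.6 dB, -105.8°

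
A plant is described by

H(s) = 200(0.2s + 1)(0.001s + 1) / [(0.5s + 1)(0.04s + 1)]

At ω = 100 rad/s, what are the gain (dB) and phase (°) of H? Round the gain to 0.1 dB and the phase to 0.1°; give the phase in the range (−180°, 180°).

25.8 dB, -72.0°

At ω = 100 rad/s:
zero (1 + j100·0.2) = 1 + j20 → |·| ≈ 20.025, ∠ ≈ 87.14°
zero (1 + j100·0.001) = 1 + j0.1 → |·| ≈ 1.005, ∠ ≈ 5.71°
pole (1 + j100·0.5) = 1 + j50 → |·| ≈ 50.01, ∠ ≈ 88.85°
pole (1 + j100·0.04) = 1 + j4 → |·| ≈ 4.1231, ∠ ≈ 75.96°
|H| = 200 · 20.025 · 1.005 / (50.01 · 4.1231) ≈ 19.52
Gain = 20 log₁₀(19.52) ≈ 25.81 dB
∠H = (87.14° + 5.71°) − (88.85° + 75.96°) = -71.96°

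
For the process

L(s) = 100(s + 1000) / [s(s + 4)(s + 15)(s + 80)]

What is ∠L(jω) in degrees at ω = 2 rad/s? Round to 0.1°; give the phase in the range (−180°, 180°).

At s = jω = j2:
zero (s+1000): 1000 + j2 → |·| = √(1000²+2²) = √1000004 ≈ 1000, ∠ = arctan(2/1000) ≈ 0.11°
pole (s+4): 4 + j2 → |·| = √(4²+2²) = √20 ≈ 4.4721, ∠ = arctan(2/4) ≈ 26.57°
pole (s+15): 15 + j2 → |·| = √(15²+2²) = √229 ≈ 15.133, ∠ = arctan(2/15) ≈ 7.59°
pole (s+80): 80 + j2 → |·| = √(80²+2²) = √6404 ≈ 80.025, ∠ = arctan(2/80) ≈ 1.43°
pole at origin: |s| = 2, ∠ = 90.00° (in denominator)
∠L = 0.11° − 125.59° = -125.48°

-125.5°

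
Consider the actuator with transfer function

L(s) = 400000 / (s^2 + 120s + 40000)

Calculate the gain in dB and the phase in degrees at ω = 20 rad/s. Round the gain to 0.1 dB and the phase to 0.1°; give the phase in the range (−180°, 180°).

At s = jω = j20:
quadratic: (j20)² + 120·j20 + 40000 = 39600 + j2400 → |·| ≈ 39673, ∠ ≈ 3.47°
|L| = 400000 / 39673 ≈ 10.082
Gain = 20 log₁₀(10.082) ≈ 20.07 dB
∠L = 0.00° − 3.47° = -3.47°

20.1 dB, -3.5°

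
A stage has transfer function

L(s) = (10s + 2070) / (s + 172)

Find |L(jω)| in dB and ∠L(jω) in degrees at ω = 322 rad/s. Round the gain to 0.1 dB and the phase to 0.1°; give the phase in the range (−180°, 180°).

20.4 dB, -4.6°

Substitute s = j322:
Numerator: 10(j322) + 2070 = 2070 + j3220
Denominator: (j322) + 172 = 172 + j322
|N| = √(2070² + 3220²) ≈ 3828, ∠N ≈ 57.26°
|D| = √(172² + 322²) ≈ 365.06, ∠D ≈ 61.89°
|L| = 3828 / 365.06 ≈ 10.486
Gain = 20 log₁₀(10.486) ≈ 20.41 dB
∠L = 57.26° − 61.89° = -4.63°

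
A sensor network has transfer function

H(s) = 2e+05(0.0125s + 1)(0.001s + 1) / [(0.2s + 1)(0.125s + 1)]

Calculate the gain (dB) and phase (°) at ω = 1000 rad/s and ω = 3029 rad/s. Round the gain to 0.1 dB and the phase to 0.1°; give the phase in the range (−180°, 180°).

ω = 1000: 43.0 dB, -48.8°; ω = 3029: 40.5 dB, -19.5°

At ω = 1000 rad/s:
zero (1 + j1000·0.0125) = 1 + j12.5 → |·| ≈ 12.54, ∠ ≈ 85.43°
zero (1 + j1000·0.001) = 1 + j1 → |·| ≈ 1.4142, ∠ ≈ 45.00°
pole (1 + j1000·0.2) = 1 + j200 → |·| ≈ 200, ∠ ≈ 89.71°
pole (1 + j1000·0.125) = 1 + j125 → |·| ≈ 125, ∠ ≈ 89.54°
|H| = 2e+05 · 12.54 · 1.4142 / (200 · 125) ≈ 141.87
Gain = 20 log₁₀(141.87) ≈ 43.04 dB
∠H = (85.43° + 45.00°) − (89.71° + 89.54°) = -48.82°

At ω = 3029 rad/s:
zero (1 + j3029·0.0125) = 1 + j37.8625 → |·| ≈ 37.876, ∠ ≈ 88.49°
zero (1 + j3029·0.001) = 1 + j3.029 → |·| ≈ 3.1898, ∠ ≈ 71.73°
pole (1 + j3029·0.2) = 1 + j605.8 → |·| ≈ 605.8, ∠ ≈ 89.91°
pole (1 + j3029·0.125) = 1 + j378.625 → |·| ≈ 378.63, ∠ ≈ 89.85°
|H| = 2e+05 · 37.876 · 3.1898 / (605.8 · 378.63) ≈ 105.34
Gain = 20 log₁₀(105.34) ≈ 40.45 dB
∠H = (88.49° + 71.73°) − (89.91° + 89.85°) = -19.54°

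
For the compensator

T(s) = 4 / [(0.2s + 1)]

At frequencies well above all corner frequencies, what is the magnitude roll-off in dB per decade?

Each pole contributes −20 dB/decade at high frequency; each zero contributes +20 dB/decade.
Net: 0 zero(s) − 1 pole(s) → -20 dB/decade.

-20 dB/decade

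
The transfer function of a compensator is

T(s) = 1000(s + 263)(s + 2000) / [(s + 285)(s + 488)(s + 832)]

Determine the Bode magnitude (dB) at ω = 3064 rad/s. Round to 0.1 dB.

-8.6 dB

At s = jω = j3064:
zero (s+263): 263 + j3064 → |·| = √(263²+3064²) = √9457265 ≈ 3075.3, ∠ = arctan(3064/263) ≈ 85.09°
zero (s+2000): 2000 + j3064 → |·| = √(2000²+3064²) = √13388096 ≈ 3659, ∠ = arctan(3064/2000) ≈ 56.87°
pole (s+285): 285 + j3064 → |·| = √(285²+3064²) = √9469321 ≈ 3077.2, ∠ = arctan(3064/285) ≈ 84.69°
pole (s+488): 488 + j3064 → |·| = √(488²+3064²) = √9626240 ≈ 3102.6, ∠ = arctan(3064/488) ≈ 80.95°
pole (s+832): 832 + j3064 → |·| = √(832²+3064²) = √10080320 ≈ 3175, ∠ = arctan(3064/832) ≈ 74.81°
|T| = 1000 · 1.1253e+07 / 3.0313e+10 ≈ 0.37123
Gain = 20 log₁₀(0.37123) ≈ -8.61 dB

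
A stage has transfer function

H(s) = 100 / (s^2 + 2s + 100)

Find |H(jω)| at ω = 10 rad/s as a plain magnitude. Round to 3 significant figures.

At s = jω = j10:
quadratic: (j10)² + 2·j10 + 100 = 0 + j20 → |·| ≈ 20, ∠ ≈ 90.00°
|H| = 100 / 20 ≈ 5

5.00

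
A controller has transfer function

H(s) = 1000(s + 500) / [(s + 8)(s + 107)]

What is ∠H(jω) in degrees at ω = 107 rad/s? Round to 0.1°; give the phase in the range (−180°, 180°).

-118.6°

At s = jω = j107:
zero (s+500): 500 + j107 → |·| = √(500²+107²) = √261449 ≈ 511.32, ∠ = arctan(107/500) ≈ 12.08°
pole (s+8): 8 + j107 → |·| = √(8²+107²) = √11513 ≈ 107.3, ∠ = arctan(107/8) ≈ 85.72°
pole (s+107): 107 + j107 → |·| = √(107²+107²) = √22898 ≈ 151.32, ∠ = arctan(107/107) ≈ 45.00°
∠H = 12.08° − 130.72° = -118.64°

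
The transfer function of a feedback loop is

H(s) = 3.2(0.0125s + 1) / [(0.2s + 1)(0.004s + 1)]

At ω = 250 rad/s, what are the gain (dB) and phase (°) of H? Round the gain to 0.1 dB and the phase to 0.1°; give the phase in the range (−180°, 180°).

At ω = 250 rad/s:
zero (1 + j250·0.0125) = 1 + j3.125 → |·| ≈ 3.2811, ∠ ≈ 72.26°
pole (1 + j250·0.2) = 1 + j50 → |·| ≈ 50.01, ∠ ≈ 88.85°
pole (1 + j250·0.004) = 1 + j1 → |·| ≈ 1.4142, ∠ ≈ 45.00°
|H| = 3.2 · 3.2811 / (50.01 · 1.4142) ≈ 0.14846
Gain = 20 log₁₀(0.14846) ≈ -16.57 dB
∠H = (72.26°) − (88.85° + 45.00°) = -61.59°

-16.6 dB, -61.6°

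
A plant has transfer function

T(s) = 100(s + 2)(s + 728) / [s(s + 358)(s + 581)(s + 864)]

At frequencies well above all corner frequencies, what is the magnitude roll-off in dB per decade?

-40 dB/decade

Each pole contributes −20 dB/decade at high frequency; each zero contributes +20 dB/decade.
Net: 2 zero(s) − 4 pole(s) → -40 dB/decade.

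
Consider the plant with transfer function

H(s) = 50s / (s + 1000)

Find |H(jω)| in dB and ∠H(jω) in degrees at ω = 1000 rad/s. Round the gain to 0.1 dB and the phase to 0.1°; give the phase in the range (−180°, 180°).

At s = jω = j1000:
zero at origin: s = j1000 → |·| = 1000, ∠ = 90.00°
pole (s+1000): 1000 + j1000 → |·| = √(1000²+1000²) = √2000000 ≈ 1414.2, ∠ = arctan(1000/1000) ≈ 45.00°
|H| = 50 · 1000 / 1414.2 ≈ 35.356
Gain = 20 log₁₀(35.356) ≈ 30.97 dB
∠H = 90.00° − 45.00° = 45.00°

31.0 dB, 45.0°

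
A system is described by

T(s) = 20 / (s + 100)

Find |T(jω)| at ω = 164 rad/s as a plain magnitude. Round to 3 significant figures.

Substitute s = j164:
Numerator: 20 = 20 + j0
Denominator: (j164) + 100 = 100 + j164
|N| = √(20² + 0²) ≈ 20, ∠N ≈ 0.00°
|D| = √(100² + 164²) ≈ 192.08, ∠D ≈ 58.63°
|T| = 20 / 192.08 ≈ 0.10412

0.104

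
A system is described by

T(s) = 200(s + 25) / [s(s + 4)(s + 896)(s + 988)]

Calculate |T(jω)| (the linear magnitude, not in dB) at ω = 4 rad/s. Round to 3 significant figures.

0.000253

At s = jω = j4:
zero (s+25): 25 + j4 → |·| = √(25²+4²) = √641 ≈ 25.318, ∠ = arctan(4/25) ≈ 9.09°
pole (s+4): 4 + j4 → |·| = √(4²+4²) = √32 ≈ 5.6569, ∠ = arctan(4/4) ≈ 45.00°
pole (s+896): 896 + j4 → |·| = √(896²+4²) = √802832 ≈ 896.01, ∠ = arctan(4/896) ≈ 0.26°
pole (s+988): 988 + j4 → |·| = √(988²+4²) = √976160 ≈ 988.01, ∠ = arctan(4/988) ≈ 0.23°
pole at origin: |s| = 4, ∠ = 90.00° (in denominator)
|T| = 200 · 25.318 / 2.0031e+07 ≈ 0.00025279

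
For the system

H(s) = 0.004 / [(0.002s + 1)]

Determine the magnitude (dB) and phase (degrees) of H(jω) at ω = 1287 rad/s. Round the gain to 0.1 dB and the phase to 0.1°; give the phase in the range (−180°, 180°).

At ω = 1287 rad/s:
pole (1 + j1287·0.002) = 1 + j2.574 → |·| ≈ 2.7614, ∠ ≈ 68.77°
|H| = 0.004 · 1 / (2.7614) ≈ 0.0014485
Gain = 20 log₁₀(0.0014485) ≈ -56.78 dB
∠H = (0°) − (68.77°) = -68.77°

-56.8 dB, -68.8°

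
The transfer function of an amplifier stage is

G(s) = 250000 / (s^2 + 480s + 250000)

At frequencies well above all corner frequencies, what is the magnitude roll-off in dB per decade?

Each pole contributes −20 dB/decade at high frequency; each zero contributes +20 dB/decade.
Net: 0 zero(s) − 2 pole(s) → -40 dB/decade.

-40 dB/decade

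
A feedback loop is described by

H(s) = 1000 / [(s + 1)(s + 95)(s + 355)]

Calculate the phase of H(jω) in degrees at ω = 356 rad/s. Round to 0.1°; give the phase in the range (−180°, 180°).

At s = jω = j356:
pole (s+1): 1 + j356 → |·| = √(1²+356²) = √126737 ≈ 356, ∠ = arctan(356/1) ≈ 89.84°
pole (s+95): 95 + j356 → |·| = √(95²+356²) = √135761 ≈ 368.46, ∠ = arctan(356/95) ≈ 75.06°
pole (s+355): 355 + j356 → |·| = √(355²+356²) = √252761 ≈ 502.75, ∠ = arctan(356/355) ≈ 45.08°
∠H = 0.00° − 209.98° = -209.98° ≡ 150.02° (principal value)

150.0°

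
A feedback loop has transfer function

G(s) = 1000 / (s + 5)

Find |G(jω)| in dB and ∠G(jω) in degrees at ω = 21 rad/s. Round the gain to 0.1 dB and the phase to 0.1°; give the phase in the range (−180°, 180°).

Substitute s = j21:
Numerator: 1000 = 1000 + j0
Denominator: (j21) + 5 = 5 + j21
|N| = √(1000² + 0²) ≈ 1000, ∠N ≈ 0.00°
|D| = √(5² + 21²) ≈ 21.587, ∠D ≈ 76.61°
|G| = 1000 / 21.587 ≈ 46.324
Gain = 20 log₁₀(46.324) ≈ 33.32 dB
∠G = 0.00° − 76.61° = -76.61°

33.3 dB, -76.6°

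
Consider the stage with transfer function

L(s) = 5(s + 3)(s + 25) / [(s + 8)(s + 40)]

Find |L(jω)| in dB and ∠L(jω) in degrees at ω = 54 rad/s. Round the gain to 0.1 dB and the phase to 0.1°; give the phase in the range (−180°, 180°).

12.8 dB, 16.9°

At s = jω = j54:
zero (s+3): 3 + j54 → |·| = √(3²+54²) = √2925 ≈ 54.083, ∠ = arctan(54/3) ≈ 86.82°
zero (s+25): 25 + j54 → |·| = √(25²+54²) = √3541 ≈ 59.506, ∠ = arctan(54/25) ≈ 65.16°
pole (s+8): 8 + j54 → |·| = √(8²+54²) = √2980 ≈ 54.589, ∠ = arctan(54/8) ≈ 81.57°
pole (s+40): 40 + j54 → |·| = √(40²+54²) = √4516 ≈ 67.201, ∠ = arctan(54/40) ≈ 53.47°
|L| = 5 · 3218.3 / 3668.4 ≈ 4.3865
Gain = 20 log₁₀(4.3865) ≈ 12.84 dB
∠L = 151.98° − 135.04° = 16.94°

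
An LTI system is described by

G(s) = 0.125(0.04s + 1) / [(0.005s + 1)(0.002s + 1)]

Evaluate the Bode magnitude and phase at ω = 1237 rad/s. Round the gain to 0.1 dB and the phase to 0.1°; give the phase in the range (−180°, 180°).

-8.6 dB, -60.0°

At ω = 1237 rad/s:
zero (1 + j1237·0.04) = 1 + j49.48 → |·| ≈ 49.49, ∠ ≈ 88.84°
pole (1 + j1237·0.005) = 1 + j6.185 → |·| ≈ 6.2653, ∠ ≈ 80.82°
pole (1 + j1237·0.002) = 1 + j2.474 → |·| ≈ 2.6685, ∠ ≈ 67.99°
|G| = 0.125 · 49.49 / (6.2653 · 2.6685) ≈ 0.37001
Gain = 20 log₁₀(0.37001) ≈ -8.64 dB
∠G = (88.84°) − (80.82° + 67.99°) = -59.97°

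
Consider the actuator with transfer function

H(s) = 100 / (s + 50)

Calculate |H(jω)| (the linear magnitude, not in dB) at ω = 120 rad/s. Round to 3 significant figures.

Substitute s = j120:
Numerator: 100 = 100 + j0
Denominator: (j120) + 50 = 50 + j120
|N| = √(100² + 0²) ≈ 100, ∠N ≈ 0.00°
|D| = √(50² + 120²) ≈ 130, ∠D ≈ 67.38°
|H| = 100 / 130 ≈ 0.76923

0.769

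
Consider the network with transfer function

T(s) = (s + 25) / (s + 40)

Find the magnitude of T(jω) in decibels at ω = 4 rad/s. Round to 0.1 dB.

At s = jω = j4:
zero (s+25): 25 + j4 → |·| = √(25²+4²) = √641 ≈ 25.318, ∠ = arctan(4/25) ≈ 9.09°
pole (s+40): 40 + j4 → |·| = √(40²+4²) = √1616 ≈ 40.2, ∠ = arctan(4/40) ≈ 5.71°
|T| = 1 · 25.318 / 40.2 ≈ 0.6298
Gain = 20 log₁₀(0.6298) ≈ -4.02 dB

-4.0 dB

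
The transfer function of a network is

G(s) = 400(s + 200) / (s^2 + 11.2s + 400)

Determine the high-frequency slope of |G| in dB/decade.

Each pole contributes −20 dB/decade at high frequency; each zero contributes +20 dB/decade.
Net: 1 zero(s) − 2 pole(s) → -20 dB/decade.

-20 dB/decade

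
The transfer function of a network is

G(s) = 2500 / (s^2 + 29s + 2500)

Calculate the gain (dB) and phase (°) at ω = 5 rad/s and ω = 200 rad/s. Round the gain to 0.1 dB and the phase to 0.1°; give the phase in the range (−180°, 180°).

ω = 5: 0.1 dB, -3.4°; ω = 200: -23.6 dB, -171.2°

At s = jω = j5:
quadratic: (j5)² + 29·j5 + 2500 = 2475 + j145 → |·| ≈ 2479.2, ∠ ≈ 3.35°
|G| = 2500 / 2479.2 ≈ 1.0084
Gain = 20 log₁₀(1.0084) ≈ 0.07 dB
∠G = 0.00° − 3.35° = -3.35°

At s = jω = j200:
quadratic: (j200)² + 29·j200 + 2500 = -37500 + j5800 → |·| ≈ 37946, ∠ ≈ 171.21°
|G| = 2500 / 37946 ≈ 0.065883
Gain = 20 log₁₀(0.065883) ≈ -23.62 dB
∠G = 0.00° − 171.21° = -171.21°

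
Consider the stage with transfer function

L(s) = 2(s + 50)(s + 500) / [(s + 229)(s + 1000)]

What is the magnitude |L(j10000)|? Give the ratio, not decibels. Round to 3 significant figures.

1.99

At s = jω = j10000:
zero (s+50): 50 + j10000 → |·| = √(50²+10000²) = √100002500 ≈ 10000, ∠ = arctan(10000/50) ≈ 89.71°
zero (s+500): 500 + j10000 → |·| = √(500²+10000²) = √100250000 ≈ 10012, ∠ = arctan(10000/500) ≈ 87.14°
pole (s+229): 229 + j10000 → |·| = √(229²+10000²) = √100052441 ≈ 10003, ∠ = arctan(10000/229) ≈ 88.69°
pole (s+1000): 1000 + j10000 → |·| = √(1000²+10000²) = √101000000 ≈ 10050, ∠ = arctan(10000/1000) ≈ 84.29°
|L| = 2 · 1.0012e+08 / 1.0053e+08 ≈ 1.9918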